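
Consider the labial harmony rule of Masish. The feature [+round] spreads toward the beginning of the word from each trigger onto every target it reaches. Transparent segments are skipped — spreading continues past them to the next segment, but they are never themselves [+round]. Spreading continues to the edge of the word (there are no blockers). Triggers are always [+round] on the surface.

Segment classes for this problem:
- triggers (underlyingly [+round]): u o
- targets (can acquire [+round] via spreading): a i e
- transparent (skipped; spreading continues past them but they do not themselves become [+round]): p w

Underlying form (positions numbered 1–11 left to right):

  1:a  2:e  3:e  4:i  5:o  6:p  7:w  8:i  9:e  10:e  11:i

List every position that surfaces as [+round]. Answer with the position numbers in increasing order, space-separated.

From /o/ at 5 leftward: 4 /i/ → [+round]; 3 /e/ → [+round]; 2 /e/ → [+round]; 1 /a/ → [+round]; word edge.
Targets with no active source: positions 8 9 10 11 stay [-round].

1 2 3 4 5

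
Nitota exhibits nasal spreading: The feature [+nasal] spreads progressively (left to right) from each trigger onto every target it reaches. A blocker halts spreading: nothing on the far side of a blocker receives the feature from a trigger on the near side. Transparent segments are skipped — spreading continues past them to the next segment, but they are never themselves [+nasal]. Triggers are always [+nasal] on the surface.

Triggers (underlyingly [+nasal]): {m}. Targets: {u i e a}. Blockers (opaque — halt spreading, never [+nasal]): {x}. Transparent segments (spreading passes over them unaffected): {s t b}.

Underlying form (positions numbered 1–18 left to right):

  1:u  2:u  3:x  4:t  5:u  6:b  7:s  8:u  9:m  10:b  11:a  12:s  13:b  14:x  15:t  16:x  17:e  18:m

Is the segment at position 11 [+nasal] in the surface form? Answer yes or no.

yes

From /m/ at 9 rightward: 10 /b/ transparent; 11 /a/ → [+nasal]; 12 /s/ transparent; 13 /b/ transparent; 14 /x/ blocks.
From /m/ at 18 rightward: word edge.
Targets with no active source: positions 1 2 5 8 17 stay [-nasal].
[+nasal] positions on the surface: 9 11 18.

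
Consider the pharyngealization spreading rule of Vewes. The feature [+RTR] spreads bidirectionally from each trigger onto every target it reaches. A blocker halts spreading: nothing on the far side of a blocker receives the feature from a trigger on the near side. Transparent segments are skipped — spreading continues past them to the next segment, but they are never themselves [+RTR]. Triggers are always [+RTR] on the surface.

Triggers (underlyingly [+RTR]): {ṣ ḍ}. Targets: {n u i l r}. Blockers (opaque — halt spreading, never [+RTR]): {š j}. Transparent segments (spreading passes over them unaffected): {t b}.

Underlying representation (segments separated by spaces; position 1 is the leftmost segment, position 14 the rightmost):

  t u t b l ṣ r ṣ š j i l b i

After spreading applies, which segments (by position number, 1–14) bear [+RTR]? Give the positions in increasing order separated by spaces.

2 5 6 7 8

From /ṣ/ at 6 rightward: 7 /r/ → [+RTR]; 8 /ṣ/ is itself a trigger — this domain ends here.
From /ṣ/ at 6 leftward: 5 /l/ → [+RTR]; 4 /b/ transparent; 3 /t/ transparent; 2 /u/ → [+RTR]; 1 /t/ transparent; word edge.
From /ṣ/ at 8 rightward: 9 /š/ blocks.
From /ṣ/ at 8 leftward: 7 /r/ → [+RTR]; 6 /ṣ/ is itself a trigger — this domain ends here.
Targets with no active source: positions 11 12 14 stay [-emphatic].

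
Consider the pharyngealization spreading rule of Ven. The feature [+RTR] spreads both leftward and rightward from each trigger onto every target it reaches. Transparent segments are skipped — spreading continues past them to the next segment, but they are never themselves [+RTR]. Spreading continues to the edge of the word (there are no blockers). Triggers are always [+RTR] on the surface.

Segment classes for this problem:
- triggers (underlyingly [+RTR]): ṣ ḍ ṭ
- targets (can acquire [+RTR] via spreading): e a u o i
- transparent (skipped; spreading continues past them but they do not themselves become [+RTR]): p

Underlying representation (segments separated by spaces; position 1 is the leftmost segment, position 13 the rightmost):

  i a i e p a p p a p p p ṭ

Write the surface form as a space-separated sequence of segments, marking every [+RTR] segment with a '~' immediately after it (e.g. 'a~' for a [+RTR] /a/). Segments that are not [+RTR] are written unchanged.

From /ṭ/ at 13 rightward: word edge.
From /ṭ/ at 13 leftward: 12 /p/ transparent; 11 /p/ transparent; 10 /p/ transparent; 9 /a/ → [+RTR]; 8 /p/ transparent; 7 /p/ transparent; 6 /a/ → [+RTR]; 5 /p/ transparent; 4 /e/ → [+RTR]; 3 /i/ → [+RTR]; 2 /a/ → [+RTR]; 1 /i/ → [+RTR]; word edge.
[+RTR] positions on the surface: 1 2 3 4 6 9 13.

i~ a~ i~ e~ p a~ p p a~ p p p ṭ~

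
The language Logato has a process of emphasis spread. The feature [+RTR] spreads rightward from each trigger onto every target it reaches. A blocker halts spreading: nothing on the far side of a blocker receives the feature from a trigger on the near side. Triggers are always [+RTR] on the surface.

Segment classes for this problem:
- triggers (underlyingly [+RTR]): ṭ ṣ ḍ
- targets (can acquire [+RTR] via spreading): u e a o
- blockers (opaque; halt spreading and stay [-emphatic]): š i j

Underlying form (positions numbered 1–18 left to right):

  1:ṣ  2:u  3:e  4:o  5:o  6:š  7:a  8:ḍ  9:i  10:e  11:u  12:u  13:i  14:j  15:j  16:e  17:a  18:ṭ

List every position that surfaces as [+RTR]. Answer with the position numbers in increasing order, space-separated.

From /ṣ/ at 1 rightward: 2 /u/ → [+RTR]; 3 /e/ → [+RTR]; 4 /o/ → [+RTR]; 5 /o/ → [+RTR]; 6 /š/ blocks.
From /ḍ/ at 8 rightward: 9 /i/ blocks.
From /ṭ/ at 18 rightward: word edge.
Targets with no active source: positions 7 10 11 12 16 17 stay [-emphatic].

1 2 3 4 5 8 18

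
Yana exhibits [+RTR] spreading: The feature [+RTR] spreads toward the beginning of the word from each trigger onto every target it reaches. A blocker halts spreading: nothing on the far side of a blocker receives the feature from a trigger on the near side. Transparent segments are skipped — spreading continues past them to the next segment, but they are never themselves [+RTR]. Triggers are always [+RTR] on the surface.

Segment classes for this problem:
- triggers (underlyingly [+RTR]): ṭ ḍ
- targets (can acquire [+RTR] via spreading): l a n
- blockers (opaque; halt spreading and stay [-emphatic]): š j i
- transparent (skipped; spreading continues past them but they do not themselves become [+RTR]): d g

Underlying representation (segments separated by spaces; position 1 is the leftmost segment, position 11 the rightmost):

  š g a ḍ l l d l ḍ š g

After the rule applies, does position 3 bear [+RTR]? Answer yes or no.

yes

From /ḍ/ at 4 leftward: 3 /a/ → [+RTR]; 2 /g/ transparent; 1 /š/ blocks.
From /ḍ/ at 9 leftward: 8 /l/ → [+RTR]; 7 /d/ transparent; 6 /l/ → [+RTR]; 5 /l/ → [+RTR]; 4 /ḍ/ is itself a trigger — this domain ends here.
[+RTR] positions on the surface: 3 4 5 6 8 9.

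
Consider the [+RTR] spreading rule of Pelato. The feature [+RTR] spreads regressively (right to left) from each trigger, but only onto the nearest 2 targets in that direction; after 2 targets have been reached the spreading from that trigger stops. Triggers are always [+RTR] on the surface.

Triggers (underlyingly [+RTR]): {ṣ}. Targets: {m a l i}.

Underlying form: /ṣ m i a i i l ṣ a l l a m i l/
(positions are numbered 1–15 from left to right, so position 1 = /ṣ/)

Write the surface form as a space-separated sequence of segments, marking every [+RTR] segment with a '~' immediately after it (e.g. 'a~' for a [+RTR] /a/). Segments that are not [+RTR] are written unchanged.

From /ṣ/ at 1 leftward: word edge.
From /ṣ/ at 8 leftward: 7 /l/ → [+RTR]; 6 /i/ → [+RTR]; bound reached.
Targets with no active source: positions 2 3 4 5 9 10 11 12 13 14 15 stay [-emphatic].
[+RTR] positions on the surface: 1 6 7 8.

ṣ~ m i a i i~ l~ ṣ~ a l l a m i l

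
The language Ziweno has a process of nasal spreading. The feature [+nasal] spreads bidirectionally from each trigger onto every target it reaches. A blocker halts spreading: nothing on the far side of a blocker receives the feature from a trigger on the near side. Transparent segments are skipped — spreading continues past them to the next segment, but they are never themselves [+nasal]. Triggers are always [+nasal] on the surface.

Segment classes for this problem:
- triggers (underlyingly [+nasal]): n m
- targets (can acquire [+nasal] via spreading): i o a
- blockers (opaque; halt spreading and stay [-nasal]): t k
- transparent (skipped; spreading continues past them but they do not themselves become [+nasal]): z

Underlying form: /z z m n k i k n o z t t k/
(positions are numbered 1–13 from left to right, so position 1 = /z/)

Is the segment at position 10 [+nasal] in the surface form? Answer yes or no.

no

From /m/ at 3 rightward: 4 /n/ is itself a trigger — this domain ends here.
From /m/ at 3 leftward: 2 /z/ transparent; 1 /z/ transparent; word edge.
From /n/ at 4 rightward: 5 /k/ blocks.
From /n/ at 4 leftward: 3 /m/ is itself a trigger — this domain ends here.
From /n/ at 8 rightward: 9 /o/ → [+nasal]; 10 /z/ transparent; 11 /t/ blocks.
From /n/ at 8 leftward: 7 /k/ blocks.
Target with no active source: position 6 stays [-nasal].
[+nasal] positions on the surface: 3 4 8 9.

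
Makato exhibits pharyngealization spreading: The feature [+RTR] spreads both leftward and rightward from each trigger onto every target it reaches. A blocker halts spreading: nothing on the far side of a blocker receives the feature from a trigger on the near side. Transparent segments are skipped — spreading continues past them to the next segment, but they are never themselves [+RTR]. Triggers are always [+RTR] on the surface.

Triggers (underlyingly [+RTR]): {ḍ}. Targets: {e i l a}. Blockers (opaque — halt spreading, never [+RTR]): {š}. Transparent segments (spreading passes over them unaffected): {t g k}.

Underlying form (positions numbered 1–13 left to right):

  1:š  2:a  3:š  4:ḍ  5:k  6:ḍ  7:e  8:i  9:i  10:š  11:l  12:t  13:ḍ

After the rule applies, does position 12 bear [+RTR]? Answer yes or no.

From /ḍ/ at 4 rightward: 5 /k/ transparent; 6 /ḍ/ is itself a trigger — this domain ends here.
From /ḍ/ at 4 leftward: 3 /š/ blocks.
From /ḍ/ at 6 rightward: 7 /e/ → [+RTR]; 8 /i/ → [+RTR]; 9 /i/ → [+RTR]; 10 /š/ blocks.
From /ḍ/ at 6 leftward: 5 /k/ transparent; 4 /ḍ/ is itself a trigger — this domain ends here.
From /ḍ/ at 13 rightward: word edge.
From /ḍ/ at 13 leftward: 12 /t/ transparent; 11 /l/ → [+RTR]; 10 /š/ blocks.
Target with no active source: position 2 stays [-emphatic].
[+RTR] positions on the surface: 4 6 7 8 9 11 13.

no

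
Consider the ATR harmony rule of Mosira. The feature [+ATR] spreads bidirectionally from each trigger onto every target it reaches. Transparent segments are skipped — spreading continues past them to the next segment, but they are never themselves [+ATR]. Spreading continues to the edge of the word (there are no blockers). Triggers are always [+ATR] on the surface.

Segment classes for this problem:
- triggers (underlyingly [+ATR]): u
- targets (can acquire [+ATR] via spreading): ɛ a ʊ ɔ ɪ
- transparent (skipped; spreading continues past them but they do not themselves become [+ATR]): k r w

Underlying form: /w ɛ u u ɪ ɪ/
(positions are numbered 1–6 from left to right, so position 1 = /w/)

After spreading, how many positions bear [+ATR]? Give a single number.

5

From /u/ at 3 rightward: 4 /u/ is itself a trigger — this domain ends here.
From /u/ at 3 leftward: 2 /ɛ/ → [+ATR]; 1 /w/ transparent; word edge.
From /u/ at 4 rightward: 5 /ɪ/ → [+ATR]; 6 /ɪ/ → [+ATR]; word edge.
From /u/ at 4 leftward: 3 /u/ is itself a trigger — this domain ends here.
[+ATR] positions on the surface: 2 3 4 5 6.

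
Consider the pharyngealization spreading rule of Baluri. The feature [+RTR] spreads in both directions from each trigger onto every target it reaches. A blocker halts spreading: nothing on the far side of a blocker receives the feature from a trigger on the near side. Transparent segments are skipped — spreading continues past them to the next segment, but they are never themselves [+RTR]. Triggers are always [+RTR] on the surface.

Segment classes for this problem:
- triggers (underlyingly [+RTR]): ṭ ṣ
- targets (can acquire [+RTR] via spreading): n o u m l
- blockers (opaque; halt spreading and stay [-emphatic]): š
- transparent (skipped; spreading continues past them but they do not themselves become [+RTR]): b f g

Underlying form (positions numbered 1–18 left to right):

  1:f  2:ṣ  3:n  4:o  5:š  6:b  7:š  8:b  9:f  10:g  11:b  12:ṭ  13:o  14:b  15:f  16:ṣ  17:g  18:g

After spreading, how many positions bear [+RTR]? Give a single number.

6

From /ṣ/ at 2 rightward: 3 /n/ → [+RTR]; 4 /o/ → [+RTR]; 5 /š/ blocks.
From /ṣ/ at 2 leftward: 1 /f/ transparent; word edge.
From /ṭ/ at 12 rightward: 13 /o/ → [+RTR]; 14 /b/ transparent; 15 /f/ transparent; 16 /ṣ/ is itself a trigger — this domain ends here.
From /ṭ/ at 12 leftward: 11 /b/ transparent; 10 /g/ transparent; 9 /f/ transparent; 8 /b/ transparent; 7 /š/ blocks.
From /ṣ/ at 16 rightward: 17 /g/ transparent; 18 /g/ transparent; word edge.
From /ṣ/ at 16 leftward: 15 /f/ transparent; 14 /b/ transparent; 13 /o/ → [+RTR]; 12 /ṭ/ is itself a trigger — this domain ends here.
[+RTR] positions on the surface: 2 3 4 12 13 16.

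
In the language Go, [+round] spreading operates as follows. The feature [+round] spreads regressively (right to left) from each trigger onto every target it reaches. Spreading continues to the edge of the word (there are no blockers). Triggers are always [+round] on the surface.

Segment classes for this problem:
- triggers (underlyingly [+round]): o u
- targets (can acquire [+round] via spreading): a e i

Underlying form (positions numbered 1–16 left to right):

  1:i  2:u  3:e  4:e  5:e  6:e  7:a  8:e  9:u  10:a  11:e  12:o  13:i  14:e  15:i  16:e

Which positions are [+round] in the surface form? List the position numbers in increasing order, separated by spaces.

1 2 3 4 5 6 7 8 9 10 11 12

From /u/ at 2 leftward: 1 /i/ → [+round]; word edge.
From /u/ at 9 leftward: 8 /e/ → [+round]; 7 /a/ → [+round]; 6 /e/ → [+round]; 5 /e/ → [+round]; 4 /e/ → [+round]; 3 /e/ → [+round]; 2 /u/ is itself a trigger — this domain ends here.
From /o/ at 12 leftward: 11 /e/ → [+round]; 10 /a/ → [+round]; 9 /u/ is itself a trigger — this domain ends here.
Targets with no active source: positions 13 14 15 16 stay [-round].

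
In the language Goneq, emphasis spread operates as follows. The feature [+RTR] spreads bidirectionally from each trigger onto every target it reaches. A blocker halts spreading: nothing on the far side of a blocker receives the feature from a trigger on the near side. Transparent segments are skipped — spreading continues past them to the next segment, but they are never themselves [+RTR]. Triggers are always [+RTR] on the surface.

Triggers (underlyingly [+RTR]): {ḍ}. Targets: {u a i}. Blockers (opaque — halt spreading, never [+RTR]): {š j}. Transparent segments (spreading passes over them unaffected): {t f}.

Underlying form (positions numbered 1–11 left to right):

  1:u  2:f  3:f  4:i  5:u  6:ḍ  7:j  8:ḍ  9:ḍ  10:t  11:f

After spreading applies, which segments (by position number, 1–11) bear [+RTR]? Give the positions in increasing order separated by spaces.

From /ḍ/ at 6 rightward: 7 /j/ blocks.
From /ḍ/ at 6 leftward: 5 /u/ → [+RTR]; 4 /i/ → [+RTR]; 3 /f/ transparent; 2 /f/ transparent; 1 /u/ → [+RTR]; word edge.
From /ḍ/ at 8 rightward: 9 /ḍ/ is itself a trigger — this domain ends here.
From /ḍ/ at 8 leftward: 7 /j/ blocks.
From /ḍ/ at 9 rightward: 10 /t/ transparent; 11 /f/ transparent; word edge.
From /ḍ/ at 9 leftward: 8 /ḍ/ is itself a trigger — this domain ends here.

1 4 5 6 8 9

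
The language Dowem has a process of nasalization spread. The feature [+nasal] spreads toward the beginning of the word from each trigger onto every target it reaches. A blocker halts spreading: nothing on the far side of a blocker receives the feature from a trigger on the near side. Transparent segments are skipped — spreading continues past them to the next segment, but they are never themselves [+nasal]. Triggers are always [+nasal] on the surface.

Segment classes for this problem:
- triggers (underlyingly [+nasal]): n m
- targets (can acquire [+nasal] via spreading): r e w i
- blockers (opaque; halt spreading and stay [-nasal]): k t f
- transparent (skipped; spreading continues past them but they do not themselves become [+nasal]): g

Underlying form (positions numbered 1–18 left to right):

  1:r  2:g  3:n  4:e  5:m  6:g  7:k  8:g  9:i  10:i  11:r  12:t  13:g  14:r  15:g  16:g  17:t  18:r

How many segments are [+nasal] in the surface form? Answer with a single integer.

From /n/ at 3 leftward: 2 /g/ transparent; 1 /r/ → [+nasal]; word edge.
From /m/ at 5 leftward: 4 /e/ → [+nasal]; 3 /n/ is itself a trigger — this domain ends here.
Targets with no active source: positions 9 10 11 14 18 stay [-nasal].
[+nasal] positions on the surface: 1 3 4 5.

4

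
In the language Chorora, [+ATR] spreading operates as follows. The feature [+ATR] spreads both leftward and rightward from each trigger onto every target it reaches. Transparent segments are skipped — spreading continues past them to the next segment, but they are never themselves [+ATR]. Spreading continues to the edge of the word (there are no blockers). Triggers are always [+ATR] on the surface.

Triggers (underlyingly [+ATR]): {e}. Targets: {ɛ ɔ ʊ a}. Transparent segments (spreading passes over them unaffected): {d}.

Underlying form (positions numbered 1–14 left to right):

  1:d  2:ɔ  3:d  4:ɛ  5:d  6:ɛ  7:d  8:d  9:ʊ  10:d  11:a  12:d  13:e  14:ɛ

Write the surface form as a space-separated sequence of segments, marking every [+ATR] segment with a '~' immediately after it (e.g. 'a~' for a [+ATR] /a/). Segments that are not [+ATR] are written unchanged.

d ɔ~ d ɛ~ d ɛ~ d d ʊ~ d a~ d e~ ɛ~

From /e/ at 13 rightward: 14 /ɛ/ → [+ATR]; word edge.
From /e/ at 13 leftward: 12 /d/ transparent; 11 /a/ → [+ATR]; 10 /d/ transparent; 9 /ʊ/ → [+ATR]; 8 /d/ transparent; 7 /d/ transparent; 6 /ɛ/ → [+ATR]; 5 /d/ transparent; 4 /ɛ/ → [+ATR]; 3 /d/ transparent; 2 /ɔ/ → [+ATR]; 1 /d/ transparent; word edge.
[+ATR] positions on the surface: 2 4 6 9 11 13 14.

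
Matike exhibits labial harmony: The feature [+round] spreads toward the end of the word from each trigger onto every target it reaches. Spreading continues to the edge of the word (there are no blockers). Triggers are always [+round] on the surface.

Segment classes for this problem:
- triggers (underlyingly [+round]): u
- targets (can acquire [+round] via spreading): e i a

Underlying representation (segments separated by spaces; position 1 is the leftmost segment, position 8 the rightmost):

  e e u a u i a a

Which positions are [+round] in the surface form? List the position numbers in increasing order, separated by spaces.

From /u/ at 3 rightward: 4 /a/ → [+round]; 5 /u/ is itself a trigger — this domain ends here.
From /u/ at 5 rightward: 6 /i/ → [+round]; 7 /a/ → [+round]; 8 /a/ → [+round]; word edge.
Targets with no active source: positions 1 2 stay [-round].

3 4 5 6 7 8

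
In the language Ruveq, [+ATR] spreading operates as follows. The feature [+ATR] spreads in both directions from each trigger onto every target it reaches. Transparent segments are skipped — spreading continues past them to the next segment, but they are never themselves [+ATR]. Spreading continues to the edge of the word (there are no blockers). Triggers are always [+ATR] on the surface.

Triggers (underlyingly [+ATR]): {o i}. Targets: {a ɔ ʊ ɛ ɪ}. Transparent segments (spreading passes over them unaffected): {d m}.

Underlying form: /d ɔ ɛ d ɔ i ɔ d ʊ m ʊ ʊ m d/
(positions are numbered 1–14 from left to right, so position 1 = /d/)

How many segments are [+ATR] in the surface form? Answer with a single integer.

From /i/ at 6 rightward: 7 /ɔ/ → [+ATR]; 8 /d/ transparent; 9 /ʊ/ → [+ATR]; 10 /m/ transparent; 11 /ʊ/ → [+ATR]; 12 /ʊ/ → [+ATR]; 13 /m/ transparent; 14 /d/ transparent; word edge.
From /i/ at 6 leftward: 5 /ɔ/ → [+ATR]; 4 /d/ transparent; 3 /ɛ/ → [+ATR]; 2 /ɔ/ → [+ATR]; 1 /d/ transparent; word edge.
[+ATR] positions on the surface: 2 3 5 6 7 9 11 12.

8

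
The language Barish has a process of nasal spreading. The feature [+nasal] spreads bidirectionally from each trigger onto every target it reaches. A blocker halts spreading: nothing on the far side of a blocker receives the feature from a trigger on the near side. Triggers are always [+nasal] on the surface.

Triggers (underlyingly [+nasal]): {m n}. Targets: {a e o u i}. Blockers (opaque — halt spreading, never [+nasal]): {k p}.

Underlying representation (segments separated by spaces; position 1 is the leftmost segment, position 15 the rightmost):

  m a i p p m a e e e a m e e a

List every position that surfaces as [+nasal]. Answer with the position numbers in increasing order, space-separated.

1 2 3 6 7 8 9 10 11 12 13 14 15

From /m/ at 1 rightward: 2 /a/ → [+nasal]; 3 /i/ → [+nasal]; 4 /p/ blocks.
From /m/ at 1 leftward: word edge.
From /m/ at 6 rightward: 7 /a/ → [+nasal]; 8 /e/ → [+nasal]; 9 /e/ → [+nasal]; 10 /e/ → [+nasal]; 11 /a/ → [+nasal]; 12 /m/ is itself a trigger — this domain ends here.
From /m/ at 6 leftward: 5 /p/ blocks.
From /m/ at 12 rightward: 13 /e/ → [+nasal]; 14 /e/ → [+nasal]; 15 /a/ → [+nasal]; word edge.
From /m/ at 12 leftward: 11 /a/ → [+nasal]; 10 /e/ → [+nasal]; 9 /e/ → [+nasal]; 8 /e/ → [+nasal]; 7 /a/ → [+nasal]; 6 /m/ is itself a trigger — this domain ends here.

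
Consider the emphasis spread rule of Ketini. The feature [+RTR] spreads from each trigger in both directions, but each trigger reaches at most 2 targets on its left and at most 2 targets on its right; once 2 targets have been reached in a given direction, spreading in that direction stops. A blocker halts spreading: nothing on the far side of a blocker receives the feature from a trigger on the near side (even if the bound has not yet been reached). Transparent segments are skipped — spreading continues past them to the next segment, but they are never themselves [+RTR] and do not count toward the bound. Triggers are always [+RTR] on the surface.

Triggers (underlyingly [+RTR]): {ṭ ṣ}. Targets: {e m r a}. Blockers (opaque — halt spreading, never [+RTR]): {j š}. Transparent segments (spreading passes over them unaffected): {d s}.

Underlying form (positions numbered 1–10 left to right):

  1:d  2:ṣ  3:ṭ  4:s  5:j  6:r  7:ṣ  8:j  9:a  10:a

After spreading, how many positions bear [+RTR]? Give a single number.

From /ṣ/ at 2 rightward: 3 /ṭ/ is itself a trigger — this domain ends here.
From /ṣ/ at 2 leftward: 1 /d/ transparent; word edge.
From /ṭ/ at 3 rightward: 4 /s/ transparent; 5 /j/ blocks.
From /ṭ/ at 3 leftward: 2 /ṣ/ is itself a trigger — this domain ends here.
From /ṣ/ at 7 rightward: 8 /j/ blocks.
From /ṣ/ at 7 leftward: 6 /r/ → [+RTR]; 5 /j/ blocks.
Targets with no active source: positions 9 10 stay [-emphatic].
[+RTR] positions on the surface: 2 3 6 7.

4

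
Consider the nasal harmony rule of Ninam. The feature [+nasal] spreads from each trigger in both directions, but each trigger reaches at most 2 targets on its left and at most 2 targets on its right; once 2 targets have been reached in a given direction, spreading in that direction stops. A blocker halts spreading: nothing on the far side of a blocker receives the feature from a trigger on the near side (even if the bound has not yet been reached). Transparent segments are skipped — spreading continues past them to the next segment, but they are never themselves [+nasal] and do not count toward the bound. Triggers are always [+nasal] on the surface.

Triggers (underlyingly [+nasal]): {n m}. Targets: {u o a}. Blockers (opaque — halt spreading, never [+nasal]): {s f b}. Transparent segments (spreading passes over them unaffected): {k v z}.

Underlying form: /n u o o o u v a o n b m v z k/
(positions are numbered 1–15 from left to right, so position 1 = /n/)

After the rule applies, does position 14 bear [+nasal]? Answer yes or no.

From /n/ at 1 rightward: 2 /u/ → [+nasal]; 3 /o/ → [+nasal]; bound reached.
From /n/ at 1 leftward: word edge.
From /n/ at 10 rightward: 11 /b/ blocks.
From /n/ at 10 leftward: 9 /o/ → [+nasal]; 8 /a/ → [+nasal]; bound reached.
From /m/ at 12 rightward: 13 /v/ transparent; 14 /z/ transparent; 15 /k/ transparent; word edge.
From /m/ at 12 leftward: 11 /b/ blocks.
Targets with no active source: positions 4 5 6 stay [-nasal].
[+nasal] positions on the surface: 1 2 3 8 9 10 12.

no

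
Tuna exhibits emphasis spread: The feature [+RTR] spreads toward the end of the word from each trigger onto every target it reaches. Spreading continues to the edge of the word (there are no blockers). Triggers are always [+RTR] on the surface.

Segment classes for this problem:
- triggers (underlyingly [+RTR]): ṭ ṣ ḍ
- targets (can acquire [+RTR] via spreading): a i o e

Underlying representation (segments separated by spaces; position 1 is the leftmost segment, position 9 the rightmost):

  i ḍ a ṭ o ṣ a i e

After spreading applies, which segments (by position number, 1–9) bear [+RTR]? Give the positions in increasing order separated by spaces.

2 3 4 5 6 7 8 9

From /ḍ/ at 2 rightward: 3 /a/ → [+RTR]; 4 /ṭ/ is itself a trigger — this domain ends here.
From /ṭ/ at 4 rightward: 5 /o/ → [+RTR]; 6 /ṣ/ is itself a trigger — this domain ends here.
From /ṣ/ at 6 rightward: 7 /a/ → [+RTR]; 8 /i/ → [+RTR]; 9 /e/ → [+RTR]; word edge.
Target with no active source: position 1 stays [-emphatic].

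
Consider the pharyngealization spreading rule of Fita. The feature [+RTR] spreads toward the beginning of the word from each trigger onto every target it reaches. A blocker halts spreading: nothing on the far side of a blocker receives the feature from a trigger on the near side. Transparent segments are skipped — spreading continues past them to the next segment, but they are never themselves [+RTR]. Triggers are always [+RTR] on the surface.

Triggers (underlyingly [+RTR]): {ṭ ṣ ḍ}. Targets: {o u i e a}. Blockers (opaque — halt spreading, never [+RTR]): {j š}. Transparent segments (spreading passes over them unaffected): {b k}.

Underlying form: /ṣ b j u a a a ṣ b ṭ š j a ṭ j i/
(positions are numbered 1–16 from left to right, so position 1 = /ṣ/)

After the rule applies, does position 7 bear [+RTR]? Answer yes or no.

From /ṣ/ at 1 leftward: word edge.
From /ṣ/ at 8 leftward: 7 /a/ → [+RTR]; 6 /a/ → [+RTR]; 5 /a/ → [+RTR]; 4 /u/ → [+RTR]; 3 /j/ blocks.
From /ṭ/ at 10 leftward: 9 /b/ transparent; 8 /ṣ/ is itself a trigger — this domain ends here.
From /ṭ/ at 14 leftward: 13 /a/ → [+RTR]; 12 /j/ blocks.
Target with no active source: position 16 stays [-emphatic].
[+RTR] positions on the surface: 1 4 5 6 7 8 10 13 14.

yes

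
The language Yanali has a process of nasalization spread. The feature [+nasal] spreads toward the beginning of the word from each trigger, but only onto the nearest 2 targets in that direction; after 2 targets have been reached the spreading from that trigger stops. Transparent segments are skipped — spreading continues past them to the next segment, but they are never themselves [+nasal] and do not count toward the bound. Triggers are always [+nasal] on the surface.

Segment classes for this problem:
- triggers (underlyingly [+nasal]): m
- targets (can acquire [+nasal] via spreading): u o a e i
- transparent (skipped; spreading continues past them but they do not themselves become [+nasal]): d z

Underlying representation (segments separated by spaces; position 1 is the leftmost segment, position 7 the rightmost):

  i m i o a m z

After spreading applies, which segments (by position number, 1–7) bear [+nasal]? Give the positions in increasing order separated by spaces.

1 2 4 5 6

From /m/ at 2 leftward: 1 /i/ → [+nasal]; word edge.
From /m/ at 6 leftward: 5 /a/ → [+nasal]; 4 /o/ → [+nasal]; bound reached.
Target with no active source: position 3 stays [-nasal].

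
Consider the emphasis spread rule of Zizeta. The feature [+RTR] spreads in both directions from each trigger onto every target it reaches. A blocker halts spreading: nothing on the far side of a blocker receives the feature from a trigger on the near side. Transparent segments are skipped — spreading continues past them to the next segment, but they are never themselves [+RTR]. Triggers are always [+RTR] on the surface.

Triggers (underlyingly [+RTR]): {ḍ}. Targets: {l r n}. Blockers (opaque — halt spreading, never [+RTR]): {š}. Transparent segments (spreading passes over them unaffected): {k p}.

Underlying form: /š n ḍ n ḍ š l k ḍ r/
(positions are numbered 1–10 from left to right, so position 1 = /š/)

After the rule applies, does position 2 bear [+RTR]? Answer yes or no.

yes

From /ḍ/ at 3 rightward: 4 /n/ → [+RTR]; 5 /ḍ/ is itself a trigger — this domain ends here.
From /ḍ/ at 3 leftward: 2 /n/ → [+RTR]; 1 /š/ blocks.
From /ḍ/ at 5 rightward: 6 /š/ blocks.
From /ḍ/ at 5 leftward: 4 /n/ → [+RTR]; 3 /ḍ/ is itself a trigger — this domain ends here.
From /ḍ/ at 9 rightward: 10 /r/ → [+RTR]; word edge.
From /ḍ/ at 9 leftward: 8 /k/ transparent; 7 /l/ → [+RTR]; 6 /š/ blocks.
[+RTR] positions on the surface: 2 3 4 5 7 9 10.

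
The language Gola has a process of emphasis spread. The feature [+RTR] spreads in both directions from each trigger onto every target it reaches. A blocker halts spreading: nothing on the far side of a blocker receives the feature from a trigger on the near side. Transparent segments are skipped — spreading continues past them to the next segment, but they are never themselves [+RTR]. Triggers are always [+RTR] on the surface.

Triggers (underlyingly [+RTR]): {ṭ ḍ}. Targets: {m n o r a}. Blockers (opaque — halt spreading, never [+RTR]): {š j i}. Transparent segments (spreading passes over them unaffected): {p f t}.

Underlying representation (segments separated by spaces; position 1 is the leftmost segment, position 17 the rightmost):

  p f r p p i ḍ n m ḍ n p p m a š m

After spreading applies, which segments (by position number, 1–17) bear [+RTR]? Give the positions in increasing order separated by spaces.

From /ḍ/ at 7 rightward: 8 /n/ → [+RTR]; 9 /m/ → [+RTR]; 10 /ḍ/ is itself a trigger — this domain ends here.
From /ḍ/ at 7 leftward: 6 /i/ blocks.
From /ḍ/ at 10 rightward: 11 /n/ → [+RTR]; 12 /p/ transparent; 13 /p/ transparent; 14 /m/ → [+RTR]; 15 /a/ → [+RTR]; 16 /š/ blocks.
From /ḍ/ at 10 leftward: 9 /m/ → [+RTR]; 8 /n/ → [+RTR]; 7 /ḍ/ is itself a trigger — this domain ends here.
Targets with no active source: positions 3 17 stay [-emphatic].

7 8 9 10 11 14 15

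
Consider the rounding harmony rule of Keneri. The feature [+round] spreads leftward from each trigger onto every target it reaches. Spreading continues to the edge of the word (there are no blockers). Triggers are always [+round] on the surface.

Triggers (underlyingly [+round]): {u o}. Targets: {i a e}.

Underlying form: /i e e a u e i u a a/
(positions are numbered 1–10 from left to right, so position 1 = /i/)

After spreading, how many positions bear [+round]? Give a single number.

From /u/ at 5 leftward: 4 /a/ → [+round]; 3 /e/ → [+round]; 2 /e/ → [+round]; 1 /i/ → [+round]; word edge.
From /u/ at 8 leftward: 7 /i/ → [+round]; 6 /e/ → [+round]; 5 /u/ is itself a trigger — this domain ends here.
Targets with no active source: positions 9 10 stay [-round].
[+round] positions on the surface: 1 2 3 4 5 6 7 8.

8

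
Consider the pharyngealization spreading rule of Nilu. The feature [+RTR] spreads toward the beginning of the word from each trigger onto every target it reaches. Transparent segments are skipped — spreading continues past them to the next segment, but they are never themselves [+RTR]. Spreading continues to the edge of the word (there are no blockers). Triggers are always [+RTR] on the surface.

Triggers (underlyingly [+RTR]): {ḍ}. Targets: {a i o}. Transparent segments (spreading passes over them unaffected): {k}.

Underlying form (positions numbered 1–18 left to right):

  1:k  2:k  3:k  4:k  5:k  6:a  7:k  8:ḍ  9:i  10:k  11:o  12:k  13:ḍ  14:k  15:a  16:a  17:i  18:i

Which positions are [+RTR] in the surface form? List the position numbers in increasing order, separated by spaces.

From /ḍ/ at 8 leftward: 7 /k/ transparent; 6 /a/ → [+RTR]; 5 /k/ transparent; 4 /k/ transparent; 3 /k/ transparent; 2 /k/ transparent; 1 /k/ transparent; word edge.
From /ḍ/ at 13 leftward: 12 /k/ transparent; 11 /o/ → [+RTR]; 10 /k/ transparent; 9 /i/ → [+RTR]; 8 /ḍ/ is itself a trigger — this domain ends here.
Targets with no active source: positions 15 16 17 18 stay [-emphatic].

6 8 9 11 13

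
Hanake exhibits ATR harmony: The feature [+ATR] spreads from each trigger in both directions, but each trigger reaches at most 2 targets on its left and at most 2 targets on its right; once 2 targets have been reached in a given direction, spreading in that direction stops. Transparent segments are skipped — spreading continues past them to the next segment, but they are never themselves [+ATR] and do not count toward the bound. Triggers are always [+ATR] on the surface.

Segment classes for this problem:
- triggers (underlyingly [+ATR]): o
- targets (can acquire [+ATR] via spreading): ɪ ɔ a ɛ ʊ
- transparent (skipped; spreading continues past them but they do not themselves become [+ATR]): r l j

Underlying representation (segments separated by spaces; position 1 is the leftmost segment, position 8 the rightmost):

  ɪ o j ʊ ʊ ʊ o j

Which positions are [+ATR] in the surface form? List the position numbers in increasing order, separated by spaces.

1 2 4 5 6 7

From /o/ at 2 rightward: 3 /j/ transparent; 4 /ʊ/ → [+ATR]; 5 /ʊ/ → [+ATR]; bound reached.
From /o/ at 2 leftward: 1 /ɪ/ → [+ATR]; word edge.
From /o/ at 7 rightward: 8 /j/ transparent; word edge.
From /o/ at 7 leftward: 6 /ʊ/ → [+ATR]; 5 /ʊ/ → [+ATR]; bound reached.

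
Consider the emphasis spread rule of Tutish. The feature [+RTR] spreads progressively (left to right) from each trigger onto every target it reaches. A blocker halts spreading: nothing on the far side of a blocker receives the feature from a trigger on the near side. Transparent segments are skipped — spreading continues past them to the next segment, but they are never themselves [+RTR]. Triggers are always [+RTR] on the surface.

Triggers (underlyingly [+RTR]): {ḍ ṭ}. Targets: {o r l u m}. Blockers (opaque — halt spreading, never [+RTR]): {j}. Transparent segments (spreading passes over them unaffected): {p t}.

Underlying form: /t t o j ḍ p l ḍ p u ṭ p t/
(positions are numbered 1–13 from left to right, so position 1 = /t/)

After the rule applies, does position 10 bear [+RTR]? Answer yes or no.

From /ḍ/ at 5 rightward: 6 /p/ transparent; 7 /l/ → [+RTR]; 8 /ḍ/ is itself a trigger — this domain ends here.
From /ḍ/ at 8 rightward: 9 /p/ transparent; 10 /u/ → [+RTR]; 11 /ṭ/ is itself a trigger — this domain ends here.
From /ṭ/ at 11 rightward: 12 /p/ transparent; 13 /t/ transparent; word edge.
Target with no active source: position 3 stays [-emphatic].
[+RTR] positions on the surface: 5 7 8 10 11.

yes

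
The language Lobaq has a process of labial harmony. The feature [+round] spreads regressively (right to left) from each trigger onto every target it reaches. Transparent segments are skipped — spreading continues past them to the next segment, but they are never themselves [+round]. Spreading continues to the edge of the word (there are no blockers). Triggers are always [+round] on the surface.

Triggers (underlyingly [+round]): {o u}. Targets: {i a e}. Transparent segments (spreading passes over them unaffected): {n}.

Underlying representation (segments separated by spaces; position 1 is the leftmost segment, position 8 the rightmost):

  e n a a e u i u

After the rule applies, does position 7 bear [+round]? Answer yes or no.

yes

From /u/ at 6 leftward: 5 /e/ → [+round]; 4 /a/ → [+round]; 3 /a/ → [+round]; 2 /n/ transparent; 1 /e/ → [+round]; word edge.
From /u/ at 8 leftward: 7 /i/ → [+round]; 6 /u/ is itself a trigger — this domain ends here.
[+round] positions on the surface: 1 3 4 5 6 7 8.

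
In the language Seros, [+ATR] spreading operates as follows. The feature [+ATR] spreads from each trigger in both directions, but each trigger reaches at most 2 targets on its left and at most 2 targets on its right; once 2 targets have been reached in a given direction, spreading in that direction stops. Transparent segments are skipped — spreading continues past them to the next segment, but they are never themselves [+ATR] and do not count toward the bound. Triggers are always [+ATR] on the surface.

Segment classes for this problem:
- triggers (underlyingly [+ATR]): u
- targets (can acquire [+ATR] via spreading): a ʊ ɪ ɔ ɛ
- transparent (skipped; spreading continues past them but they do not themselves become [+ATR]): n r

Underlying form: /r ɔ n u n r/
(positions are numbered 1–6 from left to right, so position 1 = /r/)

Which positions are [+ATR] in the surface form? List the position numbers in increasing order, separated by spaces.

2 4

From /u/ at 4 rightward: 5 /n/ transparent; 6 /r/ transparent; word edge.
From /u/ at 4 leftward: 3 /n/ transparent; 2 /ɔ/ → [+ATR]; 1 /r/ transparent; word edge.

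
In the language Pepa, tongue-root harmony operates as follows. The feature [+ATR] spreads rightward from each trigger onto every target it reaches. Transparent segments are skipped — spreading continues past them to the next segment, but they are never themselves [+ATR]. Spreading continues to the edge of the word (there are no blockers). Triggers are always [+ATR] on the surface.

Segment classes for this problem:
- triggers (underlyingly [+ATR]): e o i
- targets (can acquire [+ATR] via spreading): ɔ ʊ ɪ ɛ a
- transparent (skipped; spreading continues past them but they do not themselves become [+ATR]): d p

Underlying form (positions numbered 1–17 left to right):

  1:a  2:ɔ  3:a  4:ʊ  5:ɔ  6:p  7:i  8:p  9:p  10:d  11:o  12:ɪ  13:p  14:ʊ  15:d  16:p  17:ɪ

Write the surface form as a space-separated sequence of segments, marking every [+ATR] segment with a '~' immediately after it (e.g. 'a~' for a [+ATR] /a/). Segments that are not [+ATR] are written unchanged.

a ɔ a ʊ ɔ p i~ p p d o~ ɪ~ p ʊ~ d p ɪ~

From /i/ at 7 rightward: 8 /p/ transparent; 9 /p/ transparent; 10 /d/ transparent; 11 /o/ is itself a trigger — this domain ends here.
From /o/ at 11 rightward: 12 /ɪ/ → [+ATR]; 13 /p/ transparent; 14 /ʊ/ → [+ATR]; 15 /d/ transparent; 16 /p/ transparent; 17 /ɪ/ → [+ATR]; word edge.
Targets with no active source: positions 1 2 3 4 5 stay [-ATR].
[+ATR] positions on the surface: 7 11 12 14 17.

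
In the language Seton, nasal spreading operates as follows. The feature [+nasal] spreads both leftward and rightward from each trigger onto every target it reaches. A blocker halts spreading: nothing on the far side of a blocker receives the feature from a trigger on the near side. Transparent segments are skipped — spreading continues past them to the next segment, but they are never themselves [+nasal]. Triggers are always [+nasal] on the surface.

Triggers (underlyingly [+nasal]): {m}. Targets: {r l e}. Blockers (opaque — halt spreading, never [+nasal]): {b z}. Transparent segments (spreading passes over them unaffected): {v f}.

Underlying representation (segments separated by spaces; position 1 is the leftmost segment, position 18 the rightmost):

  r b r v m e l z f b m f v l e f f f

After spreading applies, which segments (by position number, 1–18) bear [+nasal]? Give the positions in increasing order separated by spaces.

From /m/ at 5 rightward: 6 /e/ → [+nasal]; 7 /l/ → [+nasal]; 8 /z/ blocks.
From /m/ at 5 leftward: 4 /v/ transparent; 3 /r/ → [+nasal]; 2 /b/ blocks.
From /m/ at 11 rightward: 12 /f/ transparent; 13 /v/ transparent; 14 /l/ → [+nasal]; 15 /e/ → [+nasal]; 16 /f/ transparent; 17 /f/ transparent; 18 /f/ transparent; word edge.
From /m/ at 11 leftward: 10 /b/ blocks.
Target with no active source: position 1 stays [-nasal].

3 5 6 7 11 14 15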